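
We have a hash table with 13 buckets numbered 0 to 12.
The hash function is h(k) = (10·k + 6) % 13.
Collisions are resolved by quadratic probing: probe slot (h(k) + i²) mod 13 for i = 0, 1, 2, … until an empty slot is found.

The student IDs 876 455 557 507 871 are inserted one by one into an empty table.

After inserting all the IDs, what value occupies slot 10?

Insert 876: h=4, slot 4 empty → index 4.
Insert 455: h=6, slot 6 empty → index 6.
Insert 557: h=12, slot 12 empty → index 12.
Insert 507: h=6, slot 6 occupied → index 7.
Insert 871: h=6, slots 6,7 occupied → index 10.
Table: [_, _, _, _, 876, _, 455, 507, _, _, 871, _, 557]

871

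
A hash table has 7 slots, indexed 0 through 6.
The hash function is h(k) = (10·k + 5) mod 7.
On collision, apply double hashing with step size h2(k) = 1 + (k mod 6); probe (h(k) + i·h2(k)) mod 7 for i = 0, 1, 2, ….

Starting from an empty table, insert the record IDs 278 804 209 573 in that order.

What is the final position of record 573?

3

Insert 278: h=6, slot 6 empty -> index 6.
Insert 804: h=2, slot 2 empty -> index 2.
Insert 209: h=2, h2=6, slot 2 occupied -> index 1.
Insert 573: h=2, h2=4, slots 2,6 occupied -> index 3.
Table: [_, 209, 804, 573, _, _, 278]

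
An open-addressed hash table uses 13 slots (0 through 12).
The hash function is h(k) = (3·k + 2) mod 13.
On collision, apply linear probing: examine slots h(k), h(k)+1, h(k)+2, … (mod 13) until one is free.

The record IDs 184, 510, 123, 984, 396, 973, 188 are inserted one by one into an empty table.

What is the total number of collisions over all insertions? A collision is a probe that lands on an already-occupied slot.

8

Insert 184: h=8, slot 8 empty => index 8.
Insert 510: h=11, slot 11 empty => index 11.
Insert 123: h=7, slot 7 empty => index 7.
Insert 984: h=3, slot 3 empty => index 3.
Insert 396: h=7, slots 7,8 occupied => index 9.
Insert 973: h=9, slot 9 occupied => index 10.
Insert 188: h=7, slots 7,8,9,10,11 occupied => index 12.
Table: [., ., ., 984, ., ., ., 123, 184, 396, 973, 510, 188]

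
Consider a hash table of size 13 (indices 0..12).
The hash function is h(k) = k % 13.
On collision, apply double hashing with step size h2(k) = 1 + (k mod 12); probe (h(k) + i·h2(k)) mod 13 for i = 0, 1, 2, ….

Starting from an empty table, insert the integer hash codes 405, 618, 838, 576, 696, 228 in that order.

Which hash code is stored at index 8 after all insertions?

405 hashes to 2; slot 2 is free -> place at 2.
618 hashes to 7; slot 7 is free -> place at 7.
838 hashes to 6; slot 6 is free -> place at 6.
576 hashes to 4; slot 4 is free -> place at 4.
696 hashes to 7, h2=1; 7 taken -> place at 8.
228 hashes to 7, h2=1; 7,8 taken -> place at 9.
Table: [-, -, 405, -, 576, -, 838, 618, 696, 228, -, -, -]

696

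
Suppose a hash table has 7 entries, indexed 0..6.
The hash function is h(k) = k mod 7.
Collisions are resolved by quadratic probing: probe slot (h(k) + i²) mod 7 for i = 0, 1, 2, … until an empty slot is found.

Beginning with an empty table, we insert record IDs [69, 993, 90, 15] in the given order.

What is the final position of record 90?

3

Insert 69: h=6, slot 6 empty => index 6.
Insert 993: h=6, slot 6 occupied => index 0.
Insert 90: h=6, slots 6,0 occupied => index 3.
Insert 15: h=1, slot 1 empty => index 1.
Table: [993, 15, _, 90, _, _, 69]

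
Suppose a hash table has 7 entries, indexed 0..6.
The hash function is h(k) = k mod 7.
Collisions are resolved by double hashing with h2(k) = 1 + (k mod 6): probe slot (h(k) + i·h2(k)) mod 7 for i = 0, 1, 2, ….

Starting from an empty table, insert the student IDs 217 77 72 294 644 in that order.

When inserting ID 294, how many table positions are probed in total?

Insert 217: h=0, slot 0 empty => index 0.
Insert 77: h=0, h2=6, slot 0 occupied => index 6.
Insert 72: h=2, slot 2 empty => index 2.
Insert 294: h=0, h2=1, slot 0 occupied => index 1.
Insert 644: h=0, h2=3, slot 0 occupied => index 3.
Table: [217, 294, 72, 644, ∅, ∅, 77]

2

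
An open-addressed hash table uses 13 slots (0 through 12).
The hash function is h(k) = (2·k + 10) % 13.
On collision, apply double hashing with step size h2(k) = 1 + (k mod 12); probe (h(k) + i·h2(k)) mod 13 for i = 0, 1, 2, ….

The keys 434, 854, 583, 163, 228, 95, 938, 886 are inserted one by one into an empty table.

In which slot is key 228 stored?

12

Insert 434: h=7, slot 7 empty => index 7.
Insert 854: h=2, slot 2 empty => index 2.
Insert 583: h=6, slot 6 empty => index 6.
Insert 163: h=11, slot 11 empty => index 11.
Insert 228: h=11, h2=1, slot 11 occupied => index 12.
Insert 95: h=5, slot 5 empty => index 5.
Insert 938: h=1, slot 1 empty => index 1.
Insert 886: h=1, h2=11, slots 1,12 occupied => index 10.
Table: [_, 938, 854, _, _, 95, 583, 434, _, _, 886, 163, 228]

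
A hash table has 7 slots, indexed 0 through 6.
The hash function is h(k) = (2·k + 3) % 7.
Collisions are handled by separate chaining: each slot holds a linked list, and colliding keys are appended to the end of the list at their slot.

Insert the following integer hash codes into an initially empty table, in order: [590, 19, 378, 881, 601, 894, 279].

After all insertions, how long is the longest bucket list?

Insert 590: h=0, bucket 0 empty -> new chain.
Insert 19: h=6, bucket 6 empty -> new chain.
Insert 378: h=3, bucket 3 empty -> new chain.
Insert 881: h=1, bucket 1 empty -> new chain.
Insert 601: h=1, bucket 1 nonempty -> append to chain.
Insert 894: h=6, bucket 6 nonempty -> append to chain.
Insert 279: h=1, bucket 1 nonempty -> append to chain.
Final buckets:
0: 590
1: 881 -> 601 -> 279
2: _
3: 378
4: _
5: _
6: 19 -> 894

3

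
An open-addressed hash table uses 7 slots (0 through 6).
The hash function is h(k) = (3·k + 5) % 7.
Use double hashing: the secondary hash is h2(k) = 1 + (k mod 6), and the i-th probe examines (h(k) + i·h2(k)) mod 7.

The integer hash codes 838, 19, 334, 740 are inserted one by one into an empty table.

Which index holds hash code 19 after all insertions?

838 hashes to 6; slot 6 is free → place at 6.
19 hashes to 6, h2=2; 6 taken → place at 1.
334 hashes to 6, h2=5; 6 taken → place at 4.
740 hashes to 6, h2=3; 6 taken → place at 2.
Table: [_, 19, 740, _, 334, _, 838]

1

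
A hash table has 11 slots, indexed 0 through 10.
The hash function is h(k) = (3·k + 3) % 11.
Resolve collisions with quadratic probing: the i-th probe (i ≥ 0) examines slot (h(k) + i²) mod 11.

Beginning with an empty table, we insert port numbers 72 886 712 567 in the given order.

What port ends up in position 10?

Insert 72: h=10, slot 10 empty → index 10.
Insert 886: h=10, slot 10 occupied → index 0.
Insert 712: h=5, slot 5 empty → index 5.
Insert 567: h=10, slots 10,0 occupied → index 3.
Table: [886, ∅, ∅, 567, ∅, 712, ∅, ∅, ∅, ∅, 72]

72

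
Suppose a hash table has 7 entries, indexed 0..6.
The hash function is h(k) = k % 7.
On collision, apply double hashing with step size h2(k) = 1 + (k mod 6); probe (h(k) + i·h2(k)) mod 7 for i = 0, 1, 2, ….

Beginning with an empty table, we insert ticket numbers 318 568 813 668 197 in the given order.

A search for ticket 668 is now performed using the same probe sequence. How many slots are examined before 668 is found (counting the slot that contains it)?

2

318: h=3 -> slot 3
568: h=1 -> slot 1
813: h=1, h2=4, probe 1,5 -> slot 5
668: h=3, h2=3, probe 3,6 -> slot 6
197: h=1, h2=6, probe 1,0 -> slot 0
Table: [197, 568, ., 318, ., 813, 668]
Lookup 668: h=3, h2=3, probe 3,6 → found at 6.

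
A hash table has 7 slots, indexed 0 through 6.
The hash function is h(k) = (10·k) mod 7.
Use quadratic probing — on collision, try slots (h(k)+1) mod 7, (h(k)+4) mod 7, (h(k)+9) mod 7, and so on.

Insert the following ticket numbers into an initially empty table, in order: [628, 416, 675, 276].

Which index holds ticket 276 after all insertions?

6

628 hashes to 1; slot 1 is free -> place at 1.
416 hashes to 2; slot 2 is free -> place at 2.
675 hashes to 2; 2 taken -> place at 3.
276 hashes to 2; 2,3 taken -> place at 6.
Table: [_, 628, 416, 675, _, _, 276]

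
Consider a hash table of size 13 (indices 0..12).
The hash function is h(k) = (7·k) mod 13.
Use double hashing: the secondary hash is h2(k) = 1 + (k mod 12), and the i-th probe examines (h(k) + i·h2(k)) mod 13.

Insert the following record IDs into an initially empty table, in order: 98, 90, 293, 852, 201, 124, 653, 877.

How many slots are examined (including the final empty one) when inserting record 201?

Insert 98: h=10, slot 10 empty → index 10.
Insert 90: h=6, slot 6 empty → index 6.
Insert 293: h=10, h2=6, slot 10 occupied → index 3.
Insert 852: h=10, h2=1, slot 10 occupied → index 11.
Insert 201: h=3, h2=10, slot 3 occupied → index 0.
Insert 124: h=10, h2=5, slot 10 occupied → index 2.
Insert 653: h=8, slot 8 empty → index 8.
Insert 877: h=3, h2=2, slot 3 occupied → index 5.
Table: [201, ∅, 124, 293, ∅, 877, 90, ∅, 653, ∅, 98, 852, ∅]

2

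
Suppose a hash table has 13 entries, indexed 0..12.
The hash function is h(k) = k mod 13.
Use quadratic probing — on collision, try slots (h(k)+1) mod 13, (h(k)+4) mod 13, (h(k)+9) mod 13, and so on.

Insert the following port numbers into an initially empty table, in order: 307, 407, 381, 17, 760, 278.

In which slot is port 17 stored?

307: h=8 → slot 8
407: h=4 → slot 4
381: h=4, probe 4,5 → slot 5
17: h=4, probe 4,5,8,0 → slot 0
760: h=6 → slot 6
278: h=5, probe 5,6,9 → slot 9
Table: [17, -, -, -, 407, 381, 760, -, 307, 278, -, -, -]

0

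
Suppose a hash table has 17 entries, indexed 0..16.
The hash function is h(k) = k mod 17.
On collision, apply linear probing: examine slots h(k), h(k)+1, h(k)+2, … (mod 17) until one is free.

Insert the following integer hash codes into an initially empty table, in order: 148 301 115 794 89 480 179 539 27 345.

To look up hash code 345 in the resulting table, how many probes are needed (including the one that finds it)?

148 hashes to 12; slot 12 is free → place at 12.
301 hashes to 12; 12 taken → place at 13.
115 hashes to 13; 13 taken → place at 14.
794 hashes to 12; 12,13,14 taken → place at 15.
89 hashes to 4; slot 4 is free → place at 4.
480 hashes to 4; 4 taken → place at 5.
179 hashes to 9; slot 9 is free → place at 9.
539 hashes to 12; 12,13,14,15 taken → place at 16.
27 hashes to 10; slot 10 is free → place at 10.
345 hashes to 5; 5 taken → place at 6.
Table: [∅, ∅, ∅, ∅, 89, 480, 345, ∅, ∅, 179, 27, ∅, 148, 301, 115, 794, 539]
Lookup 345: h=5, probe 5,6 → found at 6.

2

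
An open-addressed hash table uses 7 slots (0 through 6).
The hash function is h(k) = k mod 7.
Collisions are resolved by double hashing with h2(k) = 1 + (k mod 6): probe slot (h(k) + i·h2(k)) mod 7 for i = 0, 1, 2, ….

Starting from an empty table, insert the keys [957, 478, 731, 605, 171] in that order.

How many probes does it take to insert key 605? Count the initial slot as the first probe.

3

957 hashes to 5; slot 5 is free -> place at 5.
478 hashes to 2; slot 2 is free -> place at 2.
731 hashes to 3; slot 3 is free -> place at 3.
605 hashes to 3, h2=6; 3,2 taken -> place at 1.
171 hashes to 3, h2=4; 3 taken -> place at 0.
Table: [171, 605, 478, 731, ∅, 957, ∅]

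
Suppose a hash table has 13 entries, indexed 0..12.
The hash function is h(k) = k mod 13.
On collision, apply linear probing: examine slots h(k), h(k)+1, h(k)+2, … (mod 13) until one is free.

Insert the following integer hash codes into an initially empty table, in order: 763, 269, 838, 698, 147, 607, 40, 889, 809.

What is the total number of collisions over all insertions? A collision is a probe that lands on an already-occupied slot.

6

763: h=9 -> slot 9
269: h=9, probe 9,10 -> slot 10
838: h=6 -> slot 6
698: h=9, probe 9,10,11 -> slot 11
147: h=4 -> slot 4
607: h=9, probe 9,10,11,12 -> slot 12
40: h=1 -> slot 1
889: h=5 -> slot 5
809: h=3 -> slot 3
Table: [., 40, ., 809, 147, 889, 838, ., ., 763, 269, 698, 607]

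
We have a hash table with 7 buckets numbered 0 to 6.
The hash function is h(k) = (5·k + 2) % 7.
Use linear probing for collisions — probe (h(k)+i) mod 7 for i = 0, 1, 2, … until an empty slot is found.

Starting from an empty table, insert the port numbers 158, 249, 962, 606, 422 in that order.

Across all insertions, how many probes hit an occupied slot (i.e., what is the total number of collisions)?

Insert 158: h=1, slot 1 empty → index 1.
Insert 249: h=1, slot 1 occupied → index 2.
Insert 962: h=3, slot 3 empty → index 3.
Insert 606: h=1, slots 1,2,3 occupied → index 4.
Insert 422: h=5, slot 5 empty → index 5.
Table: [., 158, 249, 962, 606, 422, .]

4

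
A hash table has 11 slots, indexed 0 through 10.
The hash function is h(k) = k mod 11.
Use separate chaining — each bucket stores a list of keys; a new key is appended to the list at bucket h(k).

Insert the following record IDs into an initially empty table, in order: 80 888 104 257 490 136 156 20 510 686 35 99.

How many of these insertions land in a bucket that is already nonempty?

4

Insert 80: h=3, bucket 3 empty -> new chain.
Insert 888: h=8, bucket 8 empty -> new chain.
Insert 104: h=5, bucket 5 empty -> new chain.
Insert 257: h=4, bucket 4 empty -> new chain.
Insert 490: h=6, bucket 6 empty -> new chain.
Insert 136: h=4, bucket 4 nonempty -> append to chain.
Insert 156: h=2, bucket 2 empty -> new chain.
Insert 20: h=9, bucket 9 empty -> new chain.
Insert 510: h=4, bucket 4 nonempty -> append to chain.
Insert 686: h=4, bucket 4 nonempty -> append to chain.
Insert 35: h=2, bucket 2 nonempty -> append to chain.
Insert 99: h=0, bucket 0 empty -> new chain.
Final buckets:
0: 99
1: _
2: 156 -> 35
3: 80
4: 257 -> 136 -> 510 -> 686
5: 104
6: 490
7: _
8: 888
9: 20
10: _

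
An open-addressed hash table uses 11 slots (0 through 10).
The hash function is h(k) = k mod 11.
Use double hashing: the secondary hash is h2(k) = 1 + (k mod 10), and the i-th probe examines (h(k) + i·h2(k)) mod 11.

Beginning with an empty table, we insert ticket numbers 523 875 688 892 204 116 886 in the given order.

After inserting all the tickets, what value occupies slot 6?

523

523: h=6 → slot 6
875: h=6, h2=6, probe 6,1 → slot 1
688: h=6, h2=9, probe 6,4 → slot 4
892: h=1, h2=3, probe 1,4,7 → slot 7
204: h=6, h2=5, probe 6,0 → slot 0
116: h=6, h2=7, probe 6,2 → slot 2
886: h=6, h2=7, probe 6,2,9 → slot 9
Table: [204, 875, 116, ., 688, ., 523, 892, ., 886, .]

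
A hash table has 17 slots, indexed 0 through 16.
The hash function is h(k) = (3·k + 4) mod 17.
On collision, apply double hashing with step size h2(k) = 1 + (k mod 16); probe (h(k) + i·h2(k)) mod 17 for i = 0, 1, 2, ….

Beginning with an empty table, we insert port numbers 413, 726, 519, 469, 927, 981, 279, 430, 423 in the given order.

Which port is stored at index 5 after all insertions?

Insert 413: h=2, slot 2 empty -> index 2.
Insert 726: h=6, slot 6 empty -> index 6.
Insert 519: h=14, slot 14 empty -> index 14.
Insert 469: h=0, slot 0 empty -> index 0.
Insert 927: h=14, h2=16, slot 14 occupied -> index 13.
Insert 981: h=6, h2=6, slot 6 occupied -> index 12.
Insert 279: h=8, slot 8 empty -> index 8.
Insert 430: h=2, h2=15, slots 2,0 occupied -> index 15.
Insert 423: h=15, h2=8, slots 15,6,14 occupied -> index 5.
Table: [469, _, 413, _, _, 423, 726, _, 279, _, _, _, 981, 927, 519, 430, _]

423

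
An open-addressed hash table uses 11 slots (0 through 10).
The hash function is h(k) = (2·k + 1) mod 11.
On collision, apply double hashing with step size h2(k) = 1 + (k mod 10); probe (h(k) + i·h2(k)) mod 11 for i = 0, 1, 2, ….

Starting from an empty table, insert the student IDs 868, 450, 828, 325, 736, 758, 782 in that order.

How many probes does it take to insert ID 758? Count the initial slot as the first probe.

2

868 hashes to 10; slot 10 is free => place at 10.
450 hashes to 10, h2=1; 10 taken => place at 0.
828 hashes to 7; slot 7 is free => place at 7.
325 hashes to 2; slot 2 is free => place at 2.
736 hashes to 10, h2=7; 10 taken => place at 6.
758 hashes to 10, h2=9; 10 taken => place at 8.
782 hashes to 3; slot 3 is free => place at 3.
Table: [450, _, 325, 782, _, _, 736, 828, 758, _, 868]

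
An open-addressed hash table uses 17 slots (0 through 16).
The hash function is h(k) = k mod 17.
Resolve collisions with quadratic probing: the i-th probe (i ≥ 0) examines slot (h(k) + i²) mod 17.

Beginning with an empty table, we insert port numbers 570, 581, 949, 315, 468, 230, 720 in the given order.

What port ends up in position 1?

230

570 hashes to 9; slot 9 is free → place at 9.
581 hashes to 3; slot 3 is free → place at 3.
949 hashes to 14; slot 14 is free → place at 14.
315 hashes to 9; 9 taken → place at 10.
468 hashes to 9; 9,10 taken → place at 13.
230 hashes to 9; 9,10,13 taken → place at 1.
720 hashes to 6; slot 6 is free → place at 6.
Table: [., 230, ., 581, ., ., 720, ., ., 570, 315, ., ., 468, 949, ., .]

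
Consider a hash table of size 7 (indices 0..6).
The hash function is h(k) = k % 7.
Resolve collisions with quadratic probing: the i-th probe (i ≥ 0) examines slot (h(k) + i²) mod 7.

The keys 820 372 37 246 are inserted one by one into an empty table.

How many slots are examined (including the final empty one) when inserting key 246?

3

820: h=1 → slot 1
372: h=1, probe 1,2 → slot 2
37: h=2, probe 2,3 → slot 3
246: h=1, probe 1,2,5 → slot 5
Table: [—, 820, 372, 37, —, 246, —]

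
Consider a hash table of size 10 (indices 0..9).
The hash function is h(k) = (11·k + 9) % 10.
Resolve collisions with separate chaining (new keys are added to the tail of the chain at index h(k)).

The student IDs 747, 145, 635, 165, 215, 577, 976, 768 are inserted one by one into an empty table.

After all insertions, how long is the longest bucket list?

Insert 747: h=6, bucket 6 empty → new chain.
Insert 145: h=4, bucket 4 empty → new chain.
Insert 635: h=4, bucket 4 nonempty → append to chain.
Insert 165: h=4, bucket 4 nonempty → append to chain.
Insert 215: h=4, bucket 4 nonempty → append to chain.
Insert 577: h=6, bucket 6 nonempty → append to chain.
Insert 976: h=5, bucket 5 empty → new chain.
Insert 768: h=7, bucket 7 empty → new chain.
Final buckets:
0: .
1: .
2: .
3: .
4: 145 -> 635 -> 165 -> 215
5: 976
6: 747 -> 577
7: 768
8: .
9: .

4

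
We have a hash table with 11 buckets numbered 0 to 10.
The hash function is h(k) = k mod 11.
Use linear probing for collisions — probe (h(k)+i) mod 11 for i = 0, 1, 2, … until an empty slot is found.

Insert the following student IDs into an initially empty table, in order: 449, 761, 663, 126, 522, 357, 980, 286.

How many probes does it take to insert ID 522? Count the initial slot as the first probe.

449: h=9 -> slot 9
761: h=2 -> slot 2
663: h=3 -> slot 3
126: h=5 -> slot 5
522: h=5, probe 5,6 -> slot 6
357: h=5, probe 5,6,7 -> slot 7
980: h=1 -> slot 1
286: h=0 -> slot 0
Table: [286, 980, 761, 663, ∅, 126, 522, 357, ∅, 449, ∅]

2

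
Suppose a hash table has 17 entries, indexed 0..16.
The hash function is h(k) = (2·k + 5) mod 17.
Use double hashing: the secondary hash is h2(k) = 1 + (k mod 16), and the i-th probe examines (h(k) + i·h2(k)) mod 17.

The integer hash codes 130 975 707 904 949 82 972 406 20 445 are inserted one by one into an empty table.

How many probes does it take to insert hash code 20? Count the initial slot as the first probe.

Insert 130: h=10, slot 10 empty -> index 10.
Insert 975: h=0, slot 0 empty -> index 0.
Insert 707: h=8, slot 8 empty -> index 8.
Insert 904: h=11, slot 11 empty -> index 11.
Insert 949: h=16, slot 16 empty -> index 16.
Insert 82: h=16, h2=3, slot 16 occupied -> index 2.
Insert 972: h=11, h2=13, slot 11 occupied -> index 7.
Insert 406: h=1, slot 1 empty -> index 1.
Insert 20: h=11, h2=5, slots 11,16 occupied -> index 4.
Insert 445: h=11, h2=14, slots 11,8 occupied -> index 5.
Table: [975, 406, 82, -, 20, 445, -, 972, 707, -, 130, 904, -, -, -, -, 949]

3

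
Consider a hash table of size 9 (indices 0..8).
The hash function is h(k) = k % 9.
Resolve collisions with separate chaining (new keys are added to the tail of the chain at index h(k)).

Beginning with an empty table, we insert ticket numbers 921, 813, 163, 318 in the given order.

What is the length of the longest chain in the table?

3

921 -> bucket 3
813 -> bucket 3 (collision)
163 -> bucket 1
318 -> bucket 3 (collision)
Final buckets:
0: _
1: 163
2: _
3: 921 -> 813 -> 318
4: _
5: _
6: _
7: _
8: _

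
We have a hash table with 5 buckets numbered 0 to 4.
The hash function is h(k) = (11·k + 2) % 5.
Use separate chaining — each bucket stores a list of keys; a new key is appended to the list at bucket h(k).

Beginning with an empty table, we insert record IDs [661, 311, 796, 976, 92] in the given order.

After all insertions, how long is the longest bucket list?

661 -> bucket 3
311 -> bucket 3 (collision)
796 -> bucket 3 (collision)
976 -> bucket 3 (collision)
92 -> bucket 4
Final buckets:
0: -
1: -
2: -
3: 661 -> 311 -> 796 -> 976
4: 92

4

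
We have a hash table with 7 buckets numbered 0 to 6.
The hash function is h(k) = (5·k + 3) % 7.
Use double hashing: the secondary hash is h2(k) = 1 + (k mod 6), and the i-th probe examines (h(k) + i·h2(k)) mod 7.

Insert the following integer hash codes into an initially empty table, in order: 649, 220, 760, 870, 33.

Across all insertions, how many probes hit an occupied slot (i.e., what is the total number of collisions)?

2

649: h=0 => slot 0
220: h=4 => slot 4
760: h=2 => slot 2
870: h=6 => slot 6
33: h=0, h2=4, probe 0,4,1 => slot 1
Table: [649, 33, 760, —, 220, —, 870]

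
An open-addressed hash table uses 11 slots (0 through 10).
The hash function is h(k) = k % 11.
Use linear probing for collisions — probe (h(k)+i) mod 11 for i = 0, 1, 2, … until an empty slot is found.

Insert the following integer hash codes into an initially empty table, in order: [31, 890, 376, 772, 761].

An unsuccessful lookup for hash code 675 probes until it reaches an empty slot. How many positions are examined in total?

31: h=9 -> slot 9
890: h=10 -> slot 10
376: h=2 -> slot 2
772: h=2, probe 2,3 -> slot 3
761: h=2, probe 2,3,4 -> slot 4
Table: [., ., 376, 772, 761, ., ., ., ., 31, 890]
Lookup 675: h=4, probe 4,5 → slot 5 empty, not found.

2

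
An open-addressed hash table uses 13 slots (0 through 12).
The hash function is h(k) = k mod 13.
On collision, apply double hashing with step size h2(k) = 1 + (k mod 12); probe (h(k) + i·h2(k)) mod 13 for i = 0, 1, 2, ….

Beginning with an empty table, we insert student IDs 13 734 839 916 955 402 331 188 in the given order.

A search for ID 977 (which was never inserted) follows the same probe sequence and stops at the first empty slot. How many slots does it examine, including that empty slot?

13 hashes to 0; slot 0 is free → place at 0.
734 hashes to 6; slot 6 is free → place at 6.
839 hashes to 7; slot 7 is free → place at 7.
916 hashes to 6, h2=5; 6 taken → place at 11.
955 hashes to 6, h2=8; 6 taken → place at 1.
402 hashes to 12; slot 12 is free → place at 12.
331 hashes to 6, h2=8; 6,1 taken → place at 9.
188 hashes to 6, h2=9; 6 taken → place at 2.
Table: [13, 955, 188, ∅, ∅, ∅, 734, 839, ∅, 331, ∅, 916, 402]
Lookup 977: h=2, h2=6, probe 2,8 → slot 8 empty, not found.

2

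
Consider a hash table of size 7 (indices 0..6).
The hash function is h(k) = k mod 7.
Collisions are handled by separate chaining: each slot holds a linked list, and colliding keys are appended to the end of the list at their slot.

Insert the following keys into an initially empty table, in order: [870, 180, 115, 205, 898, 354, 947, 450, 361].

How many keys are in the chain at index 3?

Insert 870: h=2, bucket 2 empty → new chain.
Insert 180: h=5, bucket 5 empty → new chain.
Insert 115: h=3, bucket 3 empty → new chain.
Insert 205: h=2, bucket 2 nonempty → append to chain.
Insert 898: h=2, bucket 2 nonempty → append to chain.
Insert 354: h=4, bucket 4 empty → new chain.
Insert 947: h=2, bucket 2 nonempty → append to chain.
Insert 450: h=2, bucket 2 nonempty → append to chain.
Insert 361: h=4, bucket 4 nonempty → append to chain.
Final buckets:
0: -
1: -
2: 870 -> 205 -> 898 -> 947 -> 450
3: 115
4: 354 -> 361
5: 180
6: -

1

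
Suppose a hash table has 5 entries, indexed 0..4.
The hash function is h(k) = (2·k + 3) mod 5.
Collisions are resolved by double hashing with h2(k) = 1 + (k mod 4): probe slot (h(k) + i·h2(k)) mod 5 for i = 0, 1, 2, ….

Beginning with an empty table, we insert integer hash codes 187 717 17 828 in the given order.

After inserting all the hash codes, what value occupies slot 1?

17

Insert 187: h=2, slot 2 empty => index 2.
Insert 717: h=2, h2=2, slot 2 occupied => index 4.
Insert 17: h=2, h2=2, slots 2,4 occupied => index 1.
Insert 828: h=4, h2=1, slot 4 occupied => index 0.
Table: [828, 17, 187, ., 717]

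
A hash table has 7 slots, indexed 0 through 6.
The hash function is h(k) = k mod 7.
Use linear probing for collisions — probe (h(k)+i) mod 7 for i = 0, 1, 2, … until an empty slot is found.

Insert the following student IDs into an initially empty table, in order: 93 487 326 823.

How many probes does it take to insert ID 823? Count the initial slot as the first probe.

93: h=2 => slot 2
487: h=4 => slot 4
326: h=4, probe 4,5 => slot 5
823: h=4, probe 4,5,6 => slot 6
Table: [∅, ∅, 93, ∅, 487, 326, 823]

3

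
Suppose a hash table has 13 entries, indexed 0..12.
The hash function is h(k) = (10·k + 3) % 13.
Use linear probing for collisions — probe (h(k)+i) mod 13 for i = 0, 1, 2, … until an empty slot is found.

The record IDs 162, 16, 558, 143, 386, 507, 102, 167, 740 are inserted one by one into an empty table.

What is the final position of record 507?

4

162 hashes to 11; slot 11 is free → place at 11.
16 hashes to 7; slot 7 is free → place at 7.
558 hashes to 6; slot 6 is free → place at 6.
143 hashes to 3; slot 3 is free → place at 3.
386 hashes to 2; slot 2 is free → place at 2.
507 hashes to 3; 3 taken → place at 4.
102 hashes to 9; slot 9 is free → place at 9.
167 hashes to 9; 9 taken → place at 10.
740 hashes to 6; 6,7 taken → place at 8.
Table: [., ., 386, 143, 507, ., 558, 16, 740, 102, 167, 162, .]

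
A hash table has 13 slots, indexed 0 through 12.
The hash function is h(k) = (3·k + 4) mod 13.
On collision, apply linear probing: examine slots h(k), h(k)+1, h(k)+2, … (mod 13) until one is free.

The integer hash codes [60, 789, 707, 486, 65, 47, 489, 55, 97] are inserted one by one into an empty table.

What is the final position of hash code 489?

Insert 60: h=2, slot 2 empty → index 2.
Insert 789: h=5, slot 5 empty → index 5.
Insert 707: h=6, slot 6 empty → index 6.
Insert 486: h=6, slot 6 occupied → index 7.
Insert 65: h=4, slot 4 empty → index 4.
Insert 47: h=2, slot 2 occupied → index 3.
Insert 489: h=2, slots 2,3,4,5,6,7 occupied → index 8.
Insert 55: h=0, slot 0 empty → index 0.
Insert 97: h=9, slot 9 empty → index 9.
Table: [55, -, 60, 47, 65, 789, 707, 486, 489, 97, -, -, -]

8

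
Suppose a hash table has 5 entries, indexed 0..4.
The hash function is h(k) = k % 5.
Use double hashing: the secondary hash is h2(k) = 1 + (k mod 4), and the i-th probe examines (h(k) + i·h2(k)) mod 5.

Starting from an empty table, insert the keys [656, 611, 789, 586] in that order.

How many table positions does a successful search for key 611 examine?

656: h=1 -> slot 1
611: h=1, h2=4, probe 1,0 -> slot 0
789: h=4 -> slot 4
586: h=1, h2=3, probe 1,4,2 -> slot 2
Table: [611, 656, 586, ∅, 789]
Lookup 611: h=1, h2=4, probe 1,0 → found at 0.

2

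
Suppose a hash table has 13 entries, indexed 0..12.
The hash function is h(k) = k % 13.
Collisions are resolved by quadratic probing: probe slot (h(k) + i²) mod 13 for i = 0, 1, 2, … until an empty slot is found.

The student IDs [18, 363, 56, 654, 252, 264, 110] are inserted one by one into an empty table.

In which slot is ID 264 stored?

0

18 hashes to 5; slot 5 is free → place at 5.
363 hashes to 12; slot 12 is free → place at 12.
56 hashes to 4; slot 4 is free → place at 4.
654 hashes to 4; 4,5 taken → place at 8.
252 hashes to 5; 5 taken → place at 6.
264 hashes to 4; 4,5,8 taken → place at 0.
110 hashes to 6; 6 taken → place at 7.
Table: [264, —, —, —, 56, 18, 252, 110, 654, —, —, —, 363]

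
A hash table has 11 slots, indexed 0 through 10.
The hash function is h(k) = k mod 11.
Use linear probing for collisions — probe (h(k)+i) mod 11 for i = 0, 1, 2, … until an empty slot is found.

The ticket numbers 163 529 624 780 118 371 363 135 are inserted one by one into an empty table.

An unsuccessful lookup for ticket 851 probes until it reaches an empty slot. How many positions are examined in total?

2

163: h=9 -> slot 9
529: h=1 -> slot 1
624: h=8 -> slot 8
780: h=10 -> slot 10
118: h=8, probe 8,9,10,0 -> slot 0
371: h=8, probe 8,9,10,0,1,2 -> slot 2
363: h=0, probe 0,1,2,3 -> slot 3
135: h=3, probe 3,4 -> slot 4
Table: [118, 529, 371, 363, 135, ∅, ∅, ∅, 624, 163, 780]
Lookup 851: h=4, probe 4,5 → slot 5 empty, not found.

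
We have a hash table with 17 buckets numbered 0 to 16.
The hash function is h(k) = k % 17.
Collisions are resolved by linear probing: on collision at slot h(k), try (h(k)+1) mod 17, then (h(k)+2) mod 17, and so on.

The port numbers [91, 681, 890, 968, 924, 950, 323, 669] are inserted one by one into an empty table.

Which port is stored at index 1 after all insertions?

681

Insert 91: h=6, slot 6 empty → index 6.
Insert 681: h=1, slot 1 empty → index 1.
Insert 890: h=6, slot 6 occupied → index 7.
Insert 968: h=16, slot 16 empty → index 16.
Insert 924: h=6, slots 6,7 occupied → index 8.
Insert 950: h=15, slot 15 empty → index 15.
Insert 323: h=0, slot 0 empty → index 0.
Insert 669: h=6, slots 6,7,8 occupied → index 9.
Table: [323, 681, —, —, —, —, 91, 890, 924, 669, —, —, —, —, —, 950, 968]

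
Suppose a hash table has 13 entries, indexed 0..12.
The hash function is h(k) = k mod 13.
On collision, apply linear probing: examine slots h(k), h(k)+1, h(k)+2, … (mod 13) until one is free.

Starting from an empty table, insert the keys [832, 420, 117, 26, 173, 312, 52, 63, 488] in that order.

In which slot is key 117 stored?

Insert 832: h=0, slot 0 empty → index 0.
Insert 420: h=4, slot 4 empty → index 4.
Insert 117: h=0, slot 0 occupied → index 1.
Insert 26: h=0, slots 0,1 occupied → index 2.
Insert 173: h=4, slot 4 occupied → index 5.
Insert 312: h=0, slots 0,1,2 occupied → index 3.
Insert 52: h=0, slots 0,1,2,3,4,5 occupied → index 6.
Insert 63: h=11, slot 11 empty → index 11.
Insert 488: h=7, slot 7 empty → index 7.
Table: [832, 117, 26, 312, 420, 173, 52, 488, —, —, —, 63, —]

1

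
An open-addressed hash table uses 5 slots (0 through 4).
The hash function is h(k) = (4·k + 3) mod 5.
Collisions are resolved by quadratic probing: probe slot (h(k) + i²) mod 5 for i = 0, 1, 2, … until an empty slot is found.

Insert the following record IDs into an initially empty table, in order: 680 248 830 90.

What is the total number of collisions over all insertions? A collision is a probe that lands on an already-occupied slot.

3

680: h=3 -> slot 3
248: h=0 -> slot 0
830: h=3, probe 3,4 -> slot 4
90: h=3, probe 3,4,2 -> slot 2
Table: [248, ∅, 90, 680, 830]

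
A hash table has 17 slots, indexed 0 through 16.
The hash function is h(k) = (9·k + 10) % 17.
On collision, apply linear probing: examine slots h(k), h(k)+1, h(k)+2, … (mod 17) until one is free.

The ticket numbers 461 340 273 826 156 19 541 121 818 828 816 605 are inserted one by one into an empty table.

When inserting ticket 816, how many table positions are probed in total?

461 hashes to 11; slot 11 is free -> place at 11.
340 hashes to 10; slot 10 is free -> place at 10.
273 hashes to 2; slot 2 is free -> place at 2.
826 hashes to 15; slot 15 is free -> place at 15.
156 hashes to 3; slot 3 is free -> place at 3.
19 hashes to 11; 11 taken -> place at 12.
541 hashes to 0; slot 0 is free -> place at 0.
121 hashes to 11; 11,12 taken -> place at 13.
818 hashes to 11; 11,12,13 taken -> place at 14.
828 hashes to 16; slot 16 is free -> place at 16.
816 hashes to 10; 10,11,12,13,14,15,16,0 taken -> place at 1.
605 hashes to 15; 15,16,0,1,2,3 taken -> place at 4.
Table: [541, 816, 273, 156, 605, ∅, ∅, ∅, ∅, ∅, 340, 461, 19, 121, 818, 826, 828]

9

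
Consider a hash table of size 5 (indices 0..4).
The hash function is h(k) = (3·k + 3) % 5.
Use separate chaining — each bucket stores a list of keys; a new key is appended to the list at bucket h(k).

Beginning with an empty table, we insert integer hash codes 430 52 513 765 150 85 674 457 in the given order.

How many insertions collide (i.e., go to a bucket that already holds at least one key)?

4

Insert 430: h=3, bucket 3 empty -> new chain.
Insert 52: h=4, bucket 4 empty -> new chain.
Insert 513: h=2, bucket 2 empty -> new chain.
Insert 765: h=3, bucket 3 nonempty -> append to chain.
Insert 150: h=3, bucket 3 nonempty -> append to chain.
Insert 85: h=3, bucket 3 nonempty -> append to chain.
Insert 674: h=0, bucket 0 empty -> new chain.
Insert 457: h=4, bucket 4 nonempty -> append to chain.
Final buckets:
0: 674
1: .
2: 513
3: 430 -> 765 -> 150 -> 85
4: 52 -> 457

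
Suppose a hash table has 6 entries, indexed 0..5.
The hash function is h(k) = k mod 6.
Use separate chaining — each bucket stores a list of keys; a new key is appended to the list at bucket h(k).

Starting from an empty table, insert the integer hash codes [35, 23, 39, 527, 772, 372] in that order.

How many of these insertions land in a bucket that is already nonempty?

Insert 35: h=5, bucket 5 empty -> new chain.
Insert 23: h=5, bucket 5 nonempty -> append to chain.
Insert 39: h=3, bucket 3 empty -> new chain.
Insert 527: h=5, bucket 5 nonempty -> append to chain.
Insert 772: h=4, bucket 4 empty -> new chain.
Insert 372: h=0, bucket 0 empty -> new chain.
Final buckets:
0: 372
1: -
2: -
3: 39
4: 772
5: 35 -> 23 -> 527

2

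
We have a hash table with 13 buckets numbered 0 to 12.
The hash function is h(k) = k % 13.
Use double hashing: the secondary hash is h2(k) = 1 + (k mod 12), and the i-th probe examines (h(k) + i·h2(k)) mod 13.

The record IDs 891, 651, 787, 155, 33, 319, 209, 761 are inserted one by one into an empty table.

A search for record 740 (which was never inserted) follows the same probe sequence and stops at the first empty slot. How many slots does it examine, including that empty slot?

891 hashes to 7; slot 7 is free -> place at 7.
651 hashes to 1; slot 1 is free -> place at 1.
787 hashes to 7, h2=8; 7 taken -> place at 2.
155 hashes to 12; slot 12 is free -> place at 12.
33 hashes to 7, h2=10; 7 taken -> place at 4.
319 hashes to 7, h2=8; 7,2 taken -> place at 10.
209 hashes to 1, h2=6; 1,7 taken -> place at 0.
761 hashes to 7, h2=6; 7,0 taken -> place at 6.
Table: [209, 651, 787, ., 33, ., 761, 891, ., ., 319, ., 155]
Lookup 740: h=12, h2=9, probe 12,8 → slot 8 empty, not found.

2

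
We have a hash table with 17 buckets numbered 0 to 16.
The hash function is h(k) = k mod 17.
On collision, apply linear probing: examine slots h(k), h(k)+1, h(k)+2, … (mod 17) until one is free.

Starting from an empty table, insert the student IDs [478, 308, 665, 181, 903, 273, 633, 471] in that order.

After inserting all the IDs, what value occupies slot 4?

665

478 hashes to 2; slot 2 is free → place at 2.
308 hashes to 2; 2 taken → place at 3.
665 hashes to 2; 2,3 taken → place at 4.
181 hashes to 11; slot 11 is free → place at 11.
903 hashes to 2; 2,3,4 taken → place at 5.
273 hashes to 1; slot 1 is free → place at 1.
633 hashes to 4; 4,5 taken → place at 6.
471 hashes to 12; slot 12 is free → place at 12.
Table: [_, 273, 478, 308, 665, 903, 633, _, _, _, _, 181, 471, _, _, _, _]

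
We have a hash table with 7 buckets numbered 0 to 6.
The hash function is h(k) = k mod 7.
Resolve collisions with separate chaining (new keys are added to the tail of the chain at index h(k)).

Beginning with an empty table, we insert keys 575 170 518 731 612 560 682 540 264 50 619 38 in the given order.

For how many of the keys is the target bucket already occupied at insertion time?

Insert 575: h=1, bucket 1 empty → new chain.
Insert 170: h=2, bucket 2 empty → new chain.
Insert 518: h=0, bucket 0 empty → new chain.
Insert 731: h=3, bucket 3 empty → new chain.
Insert 612: h=3, bucket 3 nonempty → append to chain.
Insert 560: h=0, bucket 0 nonempty → append to chain.
Insert 682: h=3, bucket 3 nonempty → append to chain.
Insert 540: h=1, bucket 1 nonempty → append to chain.
Insert 264: h=5, bucket 5 empty → new chain.
Insert 50: h=1, bucket 1 nonempty → append to chain.
Insert 619: h=3, bucket 3 nonempty → append to chain.
Insert 38: h=3, bucket 3 nonempty → append to chain.
Final buckets:
0: 518 -> 560
1: 575 -> 540 -> 50
2: 170
3: 731 -> 612 -> 682 -> 619 -> 38
4: -
5: 264
6: -

7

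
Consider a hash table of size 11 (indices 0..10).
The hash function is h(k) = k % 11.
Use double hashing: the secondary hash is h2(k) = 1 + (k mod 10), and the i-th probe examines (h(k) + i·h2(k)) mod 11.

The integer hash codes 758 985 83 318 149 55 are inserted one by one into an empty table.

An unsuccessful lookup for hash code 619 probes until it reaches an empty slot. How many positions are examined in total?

Insert 758: h=10, slot 10 empty → index 10.
Insert 985: h=6, slot 6 empty → index 6.
Insert 83: h=6, h2=4, slots 6,10 occupied → index 3.
Insert 318: h=10, h2=9, slot 10 occupied → index 8.
Insert 149: h=6, h2=10, slot 6 occupied → index 5.
Insert 55: h=0, slot 0 empty → index 0.
Table: [55, _, _, 83, _, 149, 985, _, 318, _, 758]
Lookup 619: h=3, h2=10, probe 3,2 → slot 2 empty, not found.

2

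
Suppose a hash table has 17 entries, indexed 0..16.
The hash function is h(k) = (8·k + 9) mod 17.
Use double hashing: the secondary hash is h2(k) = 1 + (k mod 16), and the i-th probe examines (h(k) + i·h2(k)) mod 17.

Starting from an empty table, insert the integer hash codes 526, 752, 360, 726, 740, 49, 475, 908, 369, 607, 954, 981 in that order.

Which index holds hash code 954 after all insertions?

526 hashes to 1; slot 1 is free => place at 1.
752 hashes to 7; slot 7 is free => place at 7.
360 hashes to 16; slot 16 is free => place at 16.
726 hashes to 3; slot 3 is free => place at 3.
740 hashes to 13; slot 13 is free => place at 13.
49 hashes to 10; slot 10 is free => place at 10.
475 hashes to 1, h2=12; 1,13 taken => place at 8.
908 hashes to 14; slot 14 is free => place at 14.
369 hashes to 3, h2=2; 3 taken => place at 5.
607 hashes to 3, h2=16; 3 taken => place at 2.
954 hashes to 8, h2=11; 8,2,13,7,1 taken => place at 12.
981 hashes to 3, h2=6; 3 taken => place at 9.
Table: [∅, 526, 607, 726, ∅, 369, ∅, 752, 475, 981, 49, ∅, 954, 740, 908, ∅, 360]

12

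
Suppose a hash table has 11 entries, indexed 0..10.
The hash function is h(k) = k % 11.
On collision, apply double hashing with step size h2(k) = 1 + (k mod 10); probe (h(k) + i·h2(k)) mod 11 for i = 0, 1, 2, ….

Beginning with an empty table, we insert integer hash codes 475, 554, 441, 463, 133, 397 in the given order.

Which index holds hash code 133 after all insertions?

9

Insert 475: h=2, slot 2 empty => index 2.
Insert 554: h=4, slot 4 empty => index 4.
Insert 441: h=1, slot 1 empty => index 1.
Insert 463: h=1, h2=4, slot 1 occupied => index 5.
Insert 133: h=1, h2=4, slots 1,5 occupied => index 9.
Insert 397: h=1, h2=8, slots 1,9 occupied => index 6.
Table: [-, 441, 475, -, 554, 463, 397, -, -, 133, -]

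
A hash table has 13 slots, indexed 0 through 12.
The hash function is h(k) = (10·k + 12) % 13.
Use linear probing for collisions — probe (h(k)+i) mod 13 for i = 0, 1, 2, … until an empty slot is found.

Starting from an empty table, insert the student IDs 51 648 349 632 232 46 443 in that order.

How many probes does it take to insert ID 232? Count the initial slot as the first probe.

3

Insert 51: h=2, slot 2 empty -> index 2.
Insert 648: h=5, slot 5 empty -> index 5.
Insert 349: h=5, slot 5 occupied -> index 6.
Insert 632: h=1, slot 1 empty -> index 1.
Insert 232: h=5, slots 5,6 occupied -> index 7.
Insert 46: h=4, slot 4 empty -> index 4.
Insert 443: h=9, slot 9 empty -> index 9.
Table: [., 632, 51, ., 46, 648, 349, 232, ., 443, ., ., .]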